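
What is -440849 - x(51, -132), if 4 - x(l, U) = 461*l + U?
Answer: -417474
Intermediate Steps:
x(l, U) = 4 - U - 461*l (x(l, U) = 4 - (461*l + U) = 4 - (U + 461*l) = 4 + (-U - 461*l) = 4 - U - 461*l)
-440849 - x(51, -132) = -440849 - (4 - 1*(-132) - 461*51) = -440849 - (4 + 132 - 23511) = -440849 - 1*(-23375) = -440849 + 23375 = -417474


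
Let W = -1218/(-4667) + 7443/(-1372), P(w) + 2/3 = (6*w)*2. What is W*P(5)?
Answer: -980939755/3201562 ≈ -306.39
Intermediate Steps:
P(w) = -⅔ + 12*w (P(w) = -⅔ + (6*w)*2 = -⅔ + 12*w)
W = -33065385/6403124 (W = -1218*(-1/4667) + 7443*(-1/1372) = 1218/4667 - 7443/1372 = -33065385/6403124 ≈ -5.1639)
W*P(5) = -33065385*(-⅔ + 12*5)/6403124 = -33065385*(-⅔ + 60)/6403124 = -33065385/6403124*178/3 = -980939755/3201562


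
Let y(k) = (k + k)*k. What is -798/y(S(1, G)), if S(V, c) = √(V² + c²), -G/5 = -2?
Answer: -399/101 ≈ -3.9505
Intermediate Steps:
G = 10 (G = -5*(-2) = 10)
y(k) = 2*k² (y(k) = (2*k)*k = 2*k²)
-798/y(S(1, G)) = -798*1/(2*(1² + 10²)) = -798*1/(2*(1 + 100)) = -798/(2*(√101)²) = -798/(2*101) = -798/202 = -798*1/202 = -399/101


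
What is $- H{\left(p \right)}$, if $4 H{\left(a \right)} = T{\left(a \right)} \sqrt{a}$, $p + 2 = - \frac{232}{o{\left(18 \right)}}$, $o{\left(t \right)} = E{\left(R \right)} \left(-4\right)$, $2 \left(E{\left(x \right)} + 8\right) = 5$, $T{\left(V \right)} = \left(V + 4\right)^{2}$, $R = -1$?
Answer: $- \frac{2209 i \sqrt{1518}}{1331} \approx - 64.663 i$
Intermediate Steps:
$T{\left(V \right)} = \left(4 + V\right)^{2}$
$E{\left(x \right)} = - \frac{11}{2}$ ($E{\left(x \right)} = -8 + \frac{1}{2} \cdot 5 = -8 + \frac{5}{2} = - \frac{11}{2}$)
$o{\left(t \right)} = 22$ ($o{\left(t \right)} = \left(- \frac{11}{2}\right) \left(-4\right) = 22$)
$p = - \frac{138}{11}$ ($p = -2 - \frac{232}{22} = -2 - \frac{116}{11} = - \frac{138}{11} \approx -12.545$)
$H{\left(a \right)} = \frac{\sqrt{a} \left(4 + a\right)^{2}}{4}$ ($H{\left(a \right)} = \frac{\left(4 + a\right)^{2} \sqrt{a}}{4} = \frac{\sqrt{a} \left(4 + a\right)^{2}}{4}$)
$- H{\left(p \right)} = - \frac{\sqrt{- \frac{138}{11}} \left(4 - \frac{138}{11}\right)^{2}}{4} = - \frac{\frac{i \sqrt{1518}}{11} \left(- \frac{94}{11}\right)^{2}}{4} = - \frac{\frac{i \sqrt{1518}}{11} \cdot 8836}{4 \cdot 121} = - \frac{2209 i \sqrt{1518}}{1331}$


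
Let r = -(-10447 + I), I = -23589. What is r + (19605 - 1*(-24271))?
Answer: 77912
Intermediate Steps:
r = 34036 (r = -(-10447 - 23589) = -1*(-34036) = 34036)
r + (19605 - 1*(-24271)) = 34036 + (19605 - 1*(-24271)) = 34036 + (19605 + 24271) = 34036 + 43876 = 77912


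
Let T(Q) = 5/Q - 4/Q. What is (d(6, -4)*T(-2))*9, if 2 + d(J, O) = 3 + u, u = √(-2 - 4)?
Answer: -9/2 - 9*I*√6/2 ≈ -4.5 - 11.023*I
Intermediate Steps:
u = I*√6 (u = √(-6) = I*√6 ≈ 2.4495*I)
d(J, O) = 1 + I*√6 (d(J, O) = -2 + (3 + I*√6) = 1 + I*√6)
T(Q) = 1/Q
(d(6, -4)*T(-2))*9 = ((1 + I*√6)/(-2))*9 = ((1 + I*√6)*(-½))*9 = (-½ - I*√6/2)*9 = -9/2 - 9*I*√6/2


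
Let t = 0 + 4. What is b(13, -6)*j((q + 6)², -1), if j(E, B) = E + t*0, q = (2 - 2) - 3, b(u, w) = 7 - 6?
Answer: 9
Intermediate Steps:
t = 4
b(u, w) = 1
q = -3 (q = 0 - 3 = -3)
j(E, B) = E (j(E, B) = E + 4*0 = E + 0 = E)
b(13, -6)*j((q + 6)², -1) = 1*(-3 + 6)² = 1*3² = 1*9 = 9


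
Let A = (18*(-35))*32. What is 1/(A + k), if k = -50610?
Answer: -1/70770 ≈ -1.4130e-5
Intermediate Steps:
A = -20160 (A = -630*32 = -20160)
1/(A + k) = 1/(-20160 - 50610) = 1/(-70770) = -1/70770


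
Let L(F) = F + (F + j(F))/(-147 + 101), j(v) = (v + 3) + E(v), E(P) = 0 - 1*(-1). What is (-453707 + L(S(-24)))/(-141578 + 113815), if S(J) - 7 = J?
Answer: 10435637/638549 ≈ 16.343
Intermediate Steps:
E(P) = 1 (E(P) = 0 + 1 = 1)
j(v) = 4 + v (j(v) = (v + 3) + 1 = (3 + v) + 1 = 4 + v)
S(J) = 7 + J
L(F) = -2/23 + 22*F/23 (L(F) = F + (F + (4 + F))/(-147 + 101) = F + (4 + 2*F)/(-46) = F + (4 + 2*F)*(-1/46) = F + (-2/23 - F/23) = -2/23 + 22*F/23)
(-453707 + L(S(-24)))/(-141578 + 113815) = (-453707 + (-2/23 + 22*(7 - 24)/23))/(-141578 + 113815) = (-453707 + (-2/23 + (22/23)*(-17)))/(-27763) = (-453707 + (-2/23 - 374/23))*(-1/27763) = (-453707 - 376/23)*(-1/27763) = -10435637/23*(-1/27763) = 10435637/638549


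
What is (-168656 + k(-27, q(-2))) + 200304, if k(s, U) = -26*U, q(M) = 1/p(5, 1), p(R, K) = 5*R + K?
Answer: 31647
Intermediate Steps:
p(R, K) = K + 5*R
q(M) = 1/26 (q(M) = 1/(1 + 5*5) = 1/(1 + 25) = 1/26)
(-168656 + k(-27, q(-2))) + 200304 = (-168656 - 26*1/26) + 200304 = (-168656 - 1) + 200304 = -168657 + 200304 = 31647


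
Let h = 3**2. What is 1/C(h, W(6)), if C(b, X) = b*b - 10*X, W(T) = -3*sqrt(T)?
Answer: 3/43 - 10*sqrt(6)/387 ≈ 0.0064731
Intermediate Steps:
h = 9
C(b, X) = b**2 - 10*X
1/C(h, W(6)) = 1/(9**2 - (-30)*sqrt(6)) = 1/(81 + 30*sqrt(6))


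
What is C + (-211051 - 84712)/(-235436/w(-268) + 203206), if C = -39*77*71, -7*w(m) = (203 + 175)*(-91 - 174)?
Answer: -309975698258421/1453821212 ≈ -2.1321e+5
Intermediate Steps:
w(m) = 14310 (w(m) = -(203 + 175)*(-91 - 174)/7 = -54*(-265) = -⅐*(-100170) = 14310)
C = -213213 (C = -3003*71 = -213213)
C + (-211051 - 84712)/(-235436/w(-268) + 203206) = -213213 + (-211051 - 84712)/(-235436/14310 + 203206) = -213213 - 295763/(-235436*1/14310 + 203206) = -213213 - 295763/(-117718/7155 + 203206) = -213213 - 295763/1453821212/7155 = -213213 - 295763*7155/1453821212 = -213213 - 2116184265/1453821212 = -309975698258421/1453821212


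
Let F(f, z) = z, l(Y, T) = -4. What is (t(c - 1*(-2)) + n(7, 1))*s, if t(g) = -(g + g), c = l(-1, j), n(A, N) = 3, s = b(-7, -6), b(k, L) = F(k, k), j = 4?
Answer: -49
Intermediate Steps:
b(k, L) = k
s = -7
c = -4
t(g) = -2*g
(t(c - 1*(-2)) + n(7, 1))*s = (-2*(-4 - 1*(-2)) + 3)*(-7) = (-2*(-4 + 2) + 3)*(-7) = (-2*(-2) + 3)*(-7) = (4 + 3)*(-7) = 7*(-7) = -49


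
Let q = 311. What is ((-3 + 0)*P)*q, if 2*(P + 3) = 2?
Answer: 1866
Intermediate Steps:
P = -2 (P = -3 + (½)*2 = -3 + 1 = -2)
((-3 + 0)*P)*q = ((-3 + 0)*(-2))*311 = -3*(-2)*311 = 6*311 = 1866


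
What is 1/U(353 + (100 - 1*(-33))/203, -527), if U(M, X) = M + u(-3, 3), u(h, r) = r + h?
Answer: 29/10256 ≈ 0.0028276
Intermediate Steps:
u(h, r) = h + r
U(M, X) = M (U(M, X) = M + (-3 + 3) = M + 0 = M)
1/U(353 + (100 - 1*(-33))/203, -527) = 1/(353 + (100 - 1*(-33))/203) = 1/(353 + (100 + 33)*(1/203)) = 1/(353 + 133*(1/203)) = 1/(353 + 19/29) = 1/(10256/29) = 29/10256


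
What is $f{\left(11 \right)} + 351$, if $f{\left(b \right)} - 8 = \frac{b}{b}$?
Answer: $360$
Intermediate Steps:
$f{\left(b \right)} = 9$ ($f{\left(b \right)} = 8 + \frac{b}{b} = 8 + 1 = 9$)
$f{\left(11 \right)} + 351 = 9 + 351 = 360$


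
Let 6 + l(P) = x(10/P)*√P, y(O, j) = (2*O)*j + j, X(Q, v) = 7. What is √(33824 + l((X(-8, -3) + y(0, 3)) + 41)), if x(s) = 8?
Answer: √(33818 + 8*√51) ≈ 184.05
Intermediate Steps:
y(O, j) = j + 2*O*j (y(O, j) = 2*O*j + j = j + 2*O*j)
l(P) = -6 + 8*√P
√(33824 + l((X(-8, -3) + y(0, 3)) + 41)) = √(33824 + (-6 + 8*√((7 + 3*(1 + 2*0)) + 41))) = √(33824 + (-6 + 8*√((7 + 3*(1 + 0)) + 41))) = √(33824 + (-6 + 8*√((7 + 3*1) + 41))) = √(33824 + (-6 + 8*√((7 + 3) + 41))) = √(33824 + (-6 + 8*√(10 + 41))) = √(33824 + (-6 + 8*√51)) = √(33818 + 8*√51)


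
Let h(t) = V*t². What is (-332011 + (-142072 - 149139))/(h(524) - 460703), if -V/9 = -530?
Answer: -623222/1309266817 ≈ -0.00047601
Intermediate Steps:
V = 4770 (V = -9*(-530) = 4770)
h(t) = 4770*t²
(-332011 + (-142072 - 149139))/(h(524) - 460703) = (-332011 + (-142072 - 149139))/(4770*524² - 460703) = (-332011 - 291211)/(4770*274576 - 460703) = -623222/(1309727520 - 460703) = -623222/1309266817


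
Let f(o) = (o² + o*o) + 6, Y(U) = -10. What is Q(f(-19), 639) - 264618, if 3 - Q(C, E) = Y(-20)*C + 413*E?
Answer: -521242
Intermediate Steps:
f(o) = 6 + 2*o² (f(o) = (o² + o²) + 6 = 2*o² + 6 = 6 + 2*o²)
Q(C, E) = 3 - 413*E + 10*C (Q(C, E) = 3 - (-10*C + 413*E) = 3 + (-413*E + 10*C) = 3 - 413*E + 10*C)
Q(f(-19), 639) - 264618 = (3 - 413*639 + 10*(6 + 2*(-19)²)) - 264618 = (3 - 263907 + 10*(6 + 2*361)) - 264618 = (3 - 263907 + 10*(6 + 722)) - 264618 = (3 - 263907 + 10*728) - 264618 = (3 - 263907 + 7280) - 264618 = -256624 - 264618 = -521242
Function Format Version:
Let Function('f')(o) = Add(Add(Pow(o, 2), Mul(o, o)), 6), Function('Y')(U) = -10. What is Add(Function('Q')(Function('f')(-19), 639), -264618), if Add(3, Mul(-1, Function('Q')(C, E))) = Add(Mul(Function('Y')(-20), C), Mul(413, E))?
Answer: -521242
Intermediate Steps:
Function('f')(o) = Add(6, Mul(2, Pow(o, 2))) (Function('f')(o) = Add(Add(Pow(o, 2), Pow(o, 2)), 6) = Add(Mul(2, Pow(o, 2)), 6) = Add(6, Mul(2, Pow(o, 2))))
Function('Q')(C, E) = Add(3, Mul(-413, E), Mul(10, C)) (Function('Q')(C, E) = Add(3, Mul(-1, Add(Mul(-10, C), Mul(413, E)))) = Add(3, Add(Mul(-413, E), Mul(10, C))) = Add(3, Mul(-413, E), Mul(10, C)))
Add(Function('Q')(Function('f')(-19), 639), -264618) = Add(Add(3, Mul(-413, 639), Mul(10, Add(6, Mul(2, Pow(-19, 2))))), -264618) = Add(Add(3, -263907, Mul(10, Add(6, Mul(2, 361)))), -264618) = Add(Add(3, -263907, Mul(10, Add(6, 722))), -264618) = Add(Add(3, -263907, Mul(10, 728)), -264618) = Add(Add(3, -263907, 7280), -264618) = Add(-256624, -264618) = -521242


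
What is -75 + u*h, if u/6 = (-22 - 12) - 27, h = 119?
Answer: -43629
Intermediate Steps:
u = -366 (u = 6*((-22 - 12) - 27) = 6*(-34 - 27) = 6*(-61) = -366)
-75 + u*h = -75 - 366*119 = -75 - 43554 = -43629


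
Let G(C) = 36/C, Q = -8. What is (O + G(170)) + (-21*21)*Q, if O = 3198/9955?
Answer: 597151284/169235 ≈ 3528.5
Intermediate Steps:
O = 3198/9955 (O = 3198*(1/9955) = 3198/9955 ≈ 0.32125)
(O + G(170)) + (-21*21)*Q = (3198/9955 + 36/170) - 21*21*(-8) = (3198/9955 + 36*(1/170)) - 441*(-8) = (3198/9955 + 18/85) + 3528 = 90204/169235 + 3528 = 597151284/169235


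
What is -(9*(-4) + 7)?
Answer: 29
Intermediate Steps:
-(9*(-4) + 7) = -(-36 + 7) = -1*(-29) = 29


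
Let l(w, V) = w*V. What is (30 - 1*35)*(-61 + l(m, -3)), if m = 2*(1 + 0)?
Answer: 335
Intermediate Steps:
m = 2 (m = 2*1 = 2)
l(w, V) = V*w
(30 - 1*35)*(-61 + l(m, -3)) = (30 - 1*35)*(-61 - 3*2) = (30 - 35)*(-61 - 6) = -5*(-67) = 335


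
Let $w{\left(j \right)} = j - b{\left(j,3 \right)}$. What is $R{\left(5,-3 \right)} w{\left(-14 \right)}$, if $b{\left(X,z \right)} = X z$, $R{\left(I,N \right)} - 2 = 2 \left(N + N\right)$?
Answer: $-280$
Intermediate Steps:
$R{\left(I,N \right)} = 2 + 4 N$ ($R{\left(I,N \right)} = 2 + 2 \left(N + N\right) = 2 + 2 \cdot 2 N = 2 + 4 N$)
$w{\left(j \right)} = - 2 j$ ($w{\left(j \right)} = j - j 3 = j - 3 j = - 2 j$)
$R{\left(5,-3 \right)} w{\left(-14 \right)} = \left(2 + 4 \left(-3\right)\right) \left(\left(-2\right) \left(-14\right)\right) = \left(2 - 12\right) 28 = \left(-10\right) 28 = -280$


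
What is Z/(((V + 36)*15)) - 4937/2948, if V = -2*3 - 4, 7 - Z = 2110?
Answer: -1354179/191620 ≈ -7.0670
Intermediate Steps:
Z = -2103 (Z = 7 - 1*2110 = 7 - 2110 = -2103)
V = -10 (V = -6 - 4 = -10)
Z/(((V + 36)*15)) - 4937/2948 = -2103*1/(15*(-10 + 36)) - 4937/2948 = -2103/(26*15) - 4937*1/2948 = -2103/390 - 4937/2948 = -2103*1/390 - 4937/2948 = -701/130 - 4937/2948 = -1354179/191620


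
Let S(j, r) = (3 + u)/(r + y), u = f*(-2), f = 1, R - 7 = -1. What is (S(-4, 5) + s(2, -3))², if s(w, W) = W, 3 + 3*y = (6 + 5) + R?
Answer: 7056/841 ≈ 8.3900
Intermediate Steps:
R = 6 (R = 7 - 1 = 6)
y = 14/3 (y = -1 + ((6 + 5) + 6)/3 = -1 + (11 + 6)/3 = -1 + (⅓)*17 = -1 + 17/3 = 14/3 ≈ 4.6667)
u = -2 (u = 1*(-2) = -2)
S(j, r) = 1/(14/3 + r) (S(j, r) = (3 - 2)/(r + 14/3) = 1/(14/3 + r))
(S(-4, 5) + s(2, -3))² = (3/(14 + 3*5) - 3)² = (3/(14 + 15) - 3)² = (3/29 - 3)² = (-84/29)² = 7056/841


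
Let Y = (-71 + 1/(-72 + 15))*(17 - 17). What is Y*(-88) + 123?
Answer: 123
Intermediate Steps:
Y = 0 (Y = (-71 + 1/(-57))*0 = (-71 - 1/57)*0 = -4048/57*0 = 0)
Y*(-88) + 123 = 0*(-88) + 123 = 0 + 123 = 123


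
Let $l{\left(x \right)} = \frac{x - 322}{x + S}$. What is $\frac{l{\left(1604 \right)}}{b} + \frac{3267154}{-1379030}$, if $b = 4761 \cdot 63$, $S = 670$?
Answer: $- \frac{557106802229092}{235148879722365} \approx -2.3692$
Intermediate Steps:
$b = 299943$
$l{\left(x \right)} = \frac{-322 + x}{670 + x}$ ($l{\left(x \right)} = \frac{x - 322}{x + 670} = \frac{-322 + x}{670 + x}$)
$\frac{l{\left(1604 \right)}}{b} + \frac{3267154}{-1379030} = \frac{\frac{1}{670 + 1604} \left(-322 + 1604\right)}{299943} + \frac{3267154}{-1379030} = \frac{1}{2274} \cdot 1282 \cdot \frac{1}{299943} + 3267154 \left(- \frac{1}{1379030}\right) = \frac{1}{2274} \cdot 1282 \cdot \frac{1}{299943} - \frac{1633577}{689515} = \frac{641}{1137} \cdot \frac{1}{299943} - \frac{1633577}{689515} = \frac{641}{341035191} - \frac{1633577}{689515} = - \frac{557106802229092}{235148879722365}$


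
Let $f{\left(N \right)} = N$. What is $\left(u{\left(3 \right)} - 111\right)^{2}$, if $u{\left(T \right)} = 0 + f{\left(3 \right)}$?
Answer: $11664$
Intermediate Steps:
$u{\left(T \right)} = 3$ ($u{\left(T \right)} = 0 + 3 = 3$)
$\left(u{\left(3 \right)} - 111\right)^{2} = \left(3 - 111\right)^{2} = \left(-108\right)^{2} = 11664$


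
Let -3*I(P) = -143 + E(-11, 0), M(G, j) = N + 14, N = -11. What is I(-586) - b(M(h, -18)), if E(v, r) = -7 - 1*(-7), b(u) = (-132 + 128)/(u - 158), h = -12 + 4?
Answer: 22153/465 ≈ 47.641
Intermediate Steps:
h = -8
M(G, j) = 3 (M(G, j) = -11 + 14 = 3)
b(u) = -4/(-158 + u)
E(v, r) = 0 (E(v, r) = -7 + 7 = 0)
I(P) = 143/3 (I(P) = -(-143 + 0)/3 = -⅓*(-143) = 143/3)
I(-586) - b(M(h, -18)) = 143/3 - (-4)/(-158 + 3) = 143/3 - (-4)/(-155) = 143/3 - (-4)*(-1)/155 = 143/3 - 1*4/155 = 143/3 - 4/155 = 22153/465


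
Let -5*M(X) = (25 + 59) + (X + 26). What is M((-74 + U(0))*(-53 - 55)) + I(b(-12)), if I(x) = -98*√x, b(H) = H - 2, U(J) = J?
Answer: -8102/5 - 98*I*√14 ≈ -1620.4 - 366.68*I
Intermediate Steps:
b(H) = -2 + H
M(X) = -22 - X/5 (M(X) = -((25 + 59) + (X + 26))/5 = -(84 + (26 + X))/5 = -(110 + X)/5 = -22 - X/5)
M((-74 + U(0))*(-53 - 55)) + I(b(-12)) = (-22 - (-74 + 0)*(-53 - 55)/5) - 98*√(-2 - 12) = (-22 - (-74)*(-108)/5) - 98*I*√14 = (-22 - ⅕*7992) - 98*I*√14 = (-22 - 7992/5) - 98*I*√14 = -8102/5 - 98*I*√14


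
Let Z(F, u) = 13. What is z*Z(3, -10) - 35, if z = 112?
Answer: 1421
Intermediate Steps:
z*Z(3, -10) - 35 = 112*13 - 35 = 1456 - 35 = 1421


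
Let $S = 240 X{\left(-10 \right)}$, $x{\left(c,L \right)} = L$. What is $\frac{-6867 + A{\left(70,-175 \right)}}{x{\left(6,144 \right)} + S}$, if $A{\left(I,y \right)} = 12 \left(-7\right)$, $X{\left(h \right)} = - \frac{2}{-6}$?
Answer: $- \frac{993}{32} \approx -31.031$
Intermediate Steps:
$X{\left(h \right)} = \frac{1}{3}$ ($X{\left(h \right)} = \left(-2\right) \left(- \frac{1}{6}\right) = \frac{1}{3}$)
$A{\left(I,y \right)} = -84$
$S = 80$ ($S = 240 \cdot \frac{1}{3} = 80$)
$\frac{-6867 + A{\left(70,-175 \right)}}{x{\left(6,144 \right)} + S} = \frac{-6867 - 84}{144 + 80} = - \frac{6951}{224} = \left(-6951\right) \frac{1}{224} = - \frac{993}{32}$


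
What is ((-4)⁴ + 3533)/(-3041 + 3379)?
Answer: 3789/338 ≈ 11.210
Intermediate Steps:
((-4)⁴ + 3533)/(-3041 + 3379) = (256 + 3533)/338 = 3789*(1/338) = 3789/338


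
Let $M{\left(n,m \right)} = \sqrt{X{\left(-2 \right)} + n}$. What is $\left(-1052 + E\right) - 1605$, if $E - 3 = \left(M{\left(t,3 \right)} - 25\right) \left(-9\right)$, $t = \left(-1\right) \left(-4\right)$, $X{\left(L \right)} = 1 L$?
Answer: $-2429 - 9 \sqrt{2} \approx -2441.7$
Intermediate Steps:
$X{\left(L \right)} = L$
$t = 4$
$M{\left(n,m \right)} = \sqrt{-2 + n}$
$E = 228 - 9 \sqrt{2}$ ($E = 3 + \left(\sqrt{-2 + 4} - 25\right) \left(-9\right) = 3 + \left(\sqrt{2} - 25\right) \left(-9\right) = 3 + \left(-25 + \sqrt{2}\right) \left(-9\right) = 3 + \left(225 - 9 \sqrt{2}\right) = 228 - 9 \sqrt{2} \approx 215.27$)
$\left(-1052 + E\right) - 1605 = \left(-1052 + \left(228 - 9 \sqrt{2}\right)\right) - 1605 = \left(-824 - 9 \sqrt{2}\right) - 1605 = -2429 - 9 \sqrt{2}$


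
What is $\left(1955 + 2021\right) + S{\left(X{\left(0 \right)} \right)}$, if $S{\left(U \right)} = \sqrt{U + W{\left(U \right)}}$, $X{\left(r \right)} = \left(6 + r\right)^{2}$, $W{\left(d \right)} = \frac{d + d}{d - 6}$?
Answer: $3976 + \frac{8 \sqrt{15}}{5} \approx 3982.2$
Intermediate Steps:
$W{\left(d \right)} = \frac{2 d}{-6 + d}$
$S{\left(U \right)} = \sqrt{U + \frac{2 U}{-6 + U}}$
$\left(1955 + 2021\right) + S{\left(X{\left(0 \right)} \right)} = \left(1955 + 2021\right) + \sqrt{\frac{\left(6 + 0\right)^{2} \left(-4 + \left(6 + 0\right)^{2}\right)}{-6 + \left(6 + 0\right)^{2}}} = 3976 + \sqrt{\frac{6^{2} \left(-4 + 6^{2}\right)}{-6 + 6^{2}}} = 3976 + \sqrt{\frac{36 \left(-4 + 36\right)}{-6 + 36}} = 3976 + \sqrt{36 \cdot \frac{1}{30} \cdot 32} = 3976 + \sqrt{\frac{192}{5}} = 3976 + \frac{8 \sqrt{15}}{5}$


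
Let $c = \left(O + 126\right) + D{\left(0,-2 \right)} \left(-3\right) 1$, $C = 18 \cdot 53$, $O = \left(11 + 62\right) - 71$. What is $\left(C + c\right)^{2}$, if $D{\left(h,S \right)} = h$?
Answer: $1170724$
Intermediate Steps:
$O = 2$ ($O = 73 - 71 = 2$)
$C = 954$
$c = 128$ ($c = \left(2 + 126\right) + 0 \left(-3\right) 1 = 128 + 0 \cdot 1 = 128 + 0 = 128$)
$\left(C + c\right)^{2} = \left(954 + 128\right)^{2} = 1082^{2} = 1170724$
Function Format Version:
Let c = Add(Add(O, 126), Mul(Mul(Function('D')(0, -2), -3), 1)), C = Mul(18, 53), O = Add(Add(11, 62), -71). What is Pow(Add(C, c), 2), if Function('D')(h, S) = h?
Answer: 1170724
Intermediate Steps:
O = 2 (O = Add(73, -71) = 2)
C = 954
c = 128 (c = Add(Add(2, 126), Mul(Mul(0, -3), 1)) = Add(128, Mul(0, 1)) = Add(128, 0) = 128)
Pow(Add(C, c), 2) = Pow(Add(954, 128), 2) = Pow(1082, 2) = 1170724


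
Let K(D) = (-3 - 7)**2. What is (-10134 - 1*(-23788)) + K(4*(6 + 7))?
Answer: 13754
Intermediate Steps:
K(D) = 100 (K(D) = (-10)**2 = 100)
(-10134 - 1*(-23788)) + K(4*(6 + 7)) = (-10134 - 1*(-23788)) + 100 = (-10134 + 23788) + 100 = 13654 + 100 = 13754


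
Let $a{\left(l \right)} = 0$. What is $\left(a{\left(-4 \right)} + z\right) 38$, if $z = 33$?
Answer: $1254$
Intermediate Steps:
$\left(a{\left(-4 \right)} + z\right) 38 = \left(0 + 33\right) 38 = 33 \cdot 38 = 1254$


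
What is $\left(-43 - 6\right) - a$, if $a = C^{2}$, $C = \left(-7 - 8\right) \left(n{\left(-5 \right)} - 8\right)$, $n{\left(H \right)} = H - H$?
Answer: $-14449$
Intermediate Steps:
$n{\left(H \right)} = 0$
$C = 120$ ($C = \left(-7 - 8\right) \left(0 - 8\right) = \left(-15\right) \left(-8\right) = 120$)
$a = 14400$ ($a = 120^{2} = 14400$)
$\left(-43 - 6\right) - a = \left(-43 - 6\right) - 14400 = -49 - 14400 = -14449$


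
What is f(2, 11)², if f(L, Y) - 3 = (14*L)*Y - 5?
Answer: 93636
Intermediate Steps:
f(L, Y) = -2 + 14*L*Y (f(L, Y) = 3 + ((14*L)*Y - 5) = 3 + (14*L*Y - 5) = 3 + (-5 + 14*L*Y) = -2 + 14*L*Y)
f(2, 11)² = (-2 + 14*2*11)² = (-2 + 308)² = 306² = 93636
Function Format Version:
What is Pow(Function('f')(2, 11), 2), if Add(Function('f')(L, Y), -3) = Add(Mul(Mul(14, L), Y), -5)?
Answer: 93636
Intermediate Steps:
Function('f')(L, Y) = Add(-2, Mul(14, L, Y)) (Function('f')(L, Y) = Add(3, Add(Mul(Mul(14, L), Y), -5)) = Add(3, Add(Mul(14, L, Y), -5)) = Add(3, Add(-5, Mul(14, L, Y))) = Add(-2, Mul(14, L, Y)))
Pow(Function('f')(2, 11), 2) = Pow(Add(-2, Mul(14, 2, 11)), 2) = Pow(Add(-2, 308), 2) = Pow(306, 2) = 93636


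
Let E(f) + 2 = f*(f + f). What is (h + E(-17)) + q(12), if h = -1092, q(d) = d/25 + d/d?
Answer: -12863/25 ≈ -514.52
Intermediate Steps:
E(f) = -2 + 2*f² (E(f) = -2 + f*(f + f) = -2 + f*(2*f) = -2 + 2*f²)
q(d) = 1 + d/25 (q(d) = d*(1/25) + 1 = d/25 + 1 = 1 + d/25)
(h + E(-17)) + q(12) = (-1092 + (-2 + 2*(-17)²)) + (1 + (1/25)*12) = (-1092 + (-2 + 2*289)) + (1 + 12/25) = (-1092 + (-2 + 578)) + 37/25 = (-1092 + 576) + 37/25 = -516 + 37/25 = -12863/25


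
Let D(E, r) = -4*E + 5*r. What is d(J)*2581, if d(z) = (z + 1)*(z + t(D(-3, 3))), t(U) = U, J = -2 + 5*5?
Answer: 3097200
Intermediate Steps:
J = 23 (J = -2 + 25 = 23)
d(z) = (1 + z)*(27 + z) (d(z) = (z + 1)*(z + (-4*(-3) + 5*3)) = (1 + z)*(z + (12 + 15)) = (1 + z)*(z + 27) = (1 + z)*(27 + z))
d(J)*2581 = (27 + 23² + 28*23)*2581 = (27 + 529 + 644)*2581 = 1200*2581 = 3097200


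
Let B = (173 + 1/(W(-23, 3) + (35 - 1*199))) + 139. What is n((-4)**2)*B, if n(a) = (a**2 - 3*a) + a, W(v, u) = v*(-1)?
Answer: 9853984/141 ≈ 69886.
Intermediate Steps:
W(v, u) = -v
n(a) = a**2 - 2*a
B = 43991/141 (B = (173 + 1/(-1*(-23) + (35 - 1*199))) + 139 = (173 + 1/(23 + (35 - 199))) + 139 = (173 + 1/(23 - 164)) + 139 = (173 + 1/(-141)) + 139 = (173 - 1/141) + 139 = 24392/141 + 139 = 43991/141 ≈ 311.99)
n((-4)**2)*B = ((-4)**2*(-2 + (-4)**2))*(43991/141) = (16*(-2 + 16))*(43991/141) = (16*14)*(43991/141) = 224*(43991/141) = 9853984/141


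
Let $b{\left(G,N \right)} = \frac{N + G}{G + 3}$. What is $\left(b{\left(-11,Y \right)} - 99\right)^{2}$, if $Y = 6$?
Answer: $\frac{619369}{64} \approx 9677.6$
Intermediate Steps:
$b{\left(G,N \right)} = \frac{G + N}{3 + G}$
$\left(b{\left(-11,Y \right)} - 99\right)^{2} = \left(\frac{-11 + 6}{3 - 11} - 99\right)^{2} = \left(\frac{1}{-8} \left(-5\right) - 99\right)^{2} = \left(\left(- \frac{1}{8}\right) \left(-5\right) - 99\right)^{2} = \left(\frac{5}{8} - 99\right)^{2} = \left(- \frac{787}{8}\right)^{2} = \frac{619369}{64}$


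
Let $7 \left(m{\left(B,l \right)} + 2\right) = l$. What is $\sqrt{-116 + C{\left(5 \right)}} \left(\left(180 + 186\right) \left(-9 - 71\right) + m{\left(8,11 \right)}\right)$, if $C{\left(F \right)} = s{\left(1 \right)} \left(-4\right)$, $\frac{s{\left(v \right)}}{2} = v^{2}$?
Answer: $- \frac{409926 i \sqrt{31}}{7} \approx - 3.2605 \cdot 10^{5} i$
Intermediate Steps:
$s{\left(v \right)} = 2 v^{2}$
$C{\left(F \right)} = -8$ ($C{\left(F \right)} = 2 \cdot 1^{2} \left(-4\right) = 2 \cdot 1 \left(-4\right) = 2 \left(-4\right) = -8$)
$m{\left(B,l \right)} = -2 + \frac{l}{7}$
$\sqrt{-116 + C{\left(5 \right)}} \left(\left(180 + 186\right) \left(-9 - 71\right) + m{\left(8,11 \right)}\right) = \sqrt{-116 - 8} \left(\left(180 + 186\right) \left(-9 - 71\right) + \left(-2 + \frac{1}{7} \cdot 11\right)\right) = \sqrt{-124} \left(366 \left(-80\right) + \left(-2 + \frac{11}{7}\right)\right) = 2 i \sqrt{31} \left(-29280 - \frac{3}{7}\right) = 2 i \sqrt{31} \left(- \frac{204963}{7}\right) = - \frac{409926 i \sqrt{31}}{7}$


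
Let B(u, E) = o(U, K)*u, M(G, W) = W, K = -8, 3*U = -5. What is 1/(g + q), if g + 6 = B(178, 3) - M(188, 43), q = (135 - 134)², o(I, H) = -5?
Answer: -1/938 ≈ -0.0010661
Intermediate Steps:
U = -5/3 (U = (⅓)*(-5) = -5/3 ≈ -1.6667)
B(u, E) = -5*u
q = 1 (q = 1² = 1)
g = -939 (g = -6 + (-5*178 - 1*43) = -6 + (-890 - 43) = -6 - 933 = -939)
1/(g + q) = 1/(-939 + 1) = 1/(-938) = -1/938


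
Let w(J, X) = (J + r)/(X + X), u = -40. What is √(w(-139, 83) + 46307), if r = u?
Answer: 3*√141778442/166 ≈ 215.19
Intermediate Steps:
r = -40
w(J, X) = (-40 + J)/(2*X) (w(J, X) = (J - 40)/(X + X) = (-40 + J)/((2*X)) = (-40 + J)*(1/(2*X)) = (-40 + J)/(2*X))
√(w(-139, 83) + 46307) = √((½)*(-40 - 139)/83 + 46307) = √((½)*(1/83)*(-179) + 46307) = √(-179/166 + 46307) = √(7686783/166) = 3*√141778442/166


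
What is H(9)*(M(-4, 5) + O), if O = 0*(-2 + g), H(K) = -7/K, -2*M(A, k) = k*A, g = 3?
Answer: -70/9 ≈ -7.7778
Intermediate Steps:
M(A, k) = -A*k/2 (M(A, k) = -k*A/2 = -A*k/2)
O = 0 (O = 0*(-2 + 3) = 0*1 = 0)
H(9)*(M(-4, 5) + O) = (-7/9)*(-½*(-4)*5 + 0) = (-7*⅑)*(10 + 0) = -7/9*10 = -70/9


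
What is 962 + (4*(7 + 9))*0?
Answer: 962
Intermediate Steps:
962 + (4*(7 + 9))*0 = 962 + (4*16)*0 = 962 + 64*0 = 962 + 0 = 962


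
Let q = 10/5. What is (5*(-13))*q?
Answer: -130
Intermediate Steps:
q = 2 (q = 10*(1/5) = 2)
(5*(-13))*q = (5*(-13))*2 = -65*2 = -130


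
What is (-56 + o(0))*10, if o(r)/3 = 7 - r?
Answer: -350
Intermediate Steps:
o(r) = 21 - 3*r (o(r) = 3*(7 - r) = 21 - 3*r)
(-56 + o(0))*10 = (-56 + (21 - 3*0))*10 = (-56 + (21 + 0))*10 = (-56 + 21)*10 = -35*10 = -350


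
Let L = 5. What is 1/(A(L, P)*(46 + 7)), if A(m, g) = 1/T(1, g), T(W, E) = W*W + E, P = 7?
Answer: 8/53 ≈ 0.15094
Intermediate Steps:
T(W, E) = E + W² (T(W, E) = W² + E = E + W²)
A(m, g) = 1/(1 + g) (A(m, g) = 1/(g + 1²) = 1/(g + 1) = 1/(1 + g))
1/(A(L, P)*(46 + 7)) = 1/((46 + 7)/(1 + 7)) = 1/(53/8) = 8/53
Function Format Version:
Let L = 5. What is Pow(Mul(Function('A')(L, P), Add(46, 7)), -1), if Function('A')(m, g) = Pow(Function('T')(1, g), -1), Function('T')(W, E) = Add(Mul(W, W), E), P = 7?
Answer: Rational(8, 53) ≈ 0.15094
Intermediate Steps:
Function('T')(W, E) = Add(E, Pow(W, 2)) (Function('T')(W, E) = Add(Pow(W, 2), E) = Add(E, Pow(W, 2)))
Function('A')(m, g) = Pow(Add(1, g), -1) (Function('A')(m, g) = Pow(Add(g, Pow(1, 2)), -1) = Pow(Add(g, 1), -1) = Pow(Add(1, g), -1))
Pow(Mul(Function('A')(L, P), Add(46, 7)), -1) = Pow(Mul(Pow(Add(1, 7), -1), Add(46, 7)), -1) = Pow(Mul(Pow(8, -1), 53), -1) = Pow(Mul(Rational(1, 8), 53), -1) = Pow(Rational(53, 8), -1) = Rational(8, 53)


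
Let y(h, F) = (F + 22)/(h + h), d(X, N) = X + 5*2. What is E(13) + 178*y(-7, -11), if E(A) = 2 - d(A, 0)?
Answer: -1126/7 ≈ -160.86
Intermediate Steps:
d(X, N) = 10 + X (d(X, N) = X + 10 = 10 + X)
E(A) = -8 - A (E(A) = 2 - (10 + A) = 2 + (-10 - A) = -8 - A)
y(h, F) = (22 + F)/(2*h) (y(h, F) = (22 + F)/((2*h)) = (22 + F)*(1/(2*h)) = (22 + F)/(2*h))
E(13) + 178*y(-7, -11) = (-8 - 1*13) + 178*((½)*(22 - 11)/(-7)) = (-8 - 13) + 178*((½)*(-⅐)*11) = -21 + 178*(-11/14) = -21 - 979/7 = -1126/7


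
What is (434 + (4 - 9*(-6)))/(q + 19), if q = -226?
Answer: -164/69 ≈ -2.3768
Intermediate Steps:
(434 + (4 - 9*(-6)))/(q + 19) = (434 + (4 - 9*(-6)))/(-226 + 19) = (434 + (4 + 54))/(-207) = (434 + 58)*(-1/207) = 492*(-1/207) = -164/69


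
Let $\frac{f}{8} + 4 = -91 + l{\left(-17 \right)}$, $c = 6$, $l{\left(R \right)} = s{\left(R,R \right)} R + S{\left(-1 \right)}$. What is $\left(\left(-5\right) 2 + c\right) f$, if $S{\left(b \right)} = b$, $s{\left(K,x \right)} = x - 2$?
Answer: $-7264$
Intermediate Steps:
$s{\left(K,x \right)} = -2 + x$ ($s{\left(K,x \right)} = x - 2 = -2 + x$)
$l{\left(R \right)} = -1 + R \left(-2 + R\right)$ ($l{\left(R \right)} = \left(-2 + R\right) R - 1 = R \left(-2 + R\right) - 1 = -1 + R \left(-2 + R\right)$)
$f = 1816$ ($f = -32 + 8 \left(-91 - \left(1 + 17 \left(-2 - 17\right)\right)\right) = -32 + 8 \left(-91 - -322\right) = -32 + 8 \left(-91 + \left(-1 + 323\right)\right) = -32 + 8 \left(-91 + 322\right) = -32 + 8 \cdot 231 = -32 + 1848 = 1816$)
$\left(\left(-5\right) 2 + c\right) f = \left(\left(-5\right) 2 + 6\right) 1816 = \left(-10 + 6\right) 1816 = \left(-4\right) 1816 = -7264$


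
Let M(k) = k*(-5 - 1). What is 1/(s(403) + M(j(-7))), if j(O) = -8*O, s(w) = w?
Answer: 1/67 ≈ 0.014925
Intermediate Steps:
j(O) = -8*O
M(k) = -6*k (M(k) = k*(-6) = -6*k)
1/(s(403) + M(j(-7))) = 1/(403 - (-48)*(-7)) = 1/(403 - 6*56) = 1/(403 - 336) = 1/67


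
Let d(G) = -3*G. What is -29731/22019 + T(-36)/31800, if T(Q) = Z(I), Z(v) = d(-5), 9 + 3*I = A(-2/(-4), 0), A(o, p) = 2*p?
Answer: -63007701/46680280 ≈ -1.3498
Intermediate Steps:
I = -3 (I = -3 + (2*0)/3 = -3 + (1/3)*0 = -3 + 0 = -3)
Z(v) = 15 (Z(v) = -3*(-5) = 15)
T(Q) = 15
-29731/22019 + T(-36)/31800 = -29731/22019 + 15/31800 = -29731*1/22019 + 15*(1/31800) = -29731/22019 + 1/2120 = -63007701/46680280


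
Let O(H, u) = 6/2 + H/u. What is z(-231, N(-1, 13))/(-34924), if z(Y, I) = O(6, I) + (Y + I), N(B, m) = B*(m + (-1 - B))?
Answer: 3139/454012 ≈ 0.0069139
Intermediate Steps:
O(H, u) = 3 + H/u (O(H, u) = 6*(½) + H/u = 3 + H/u)
N(B, m) = B*(-1 + m - B)
z(Y, I) = 3 + I + Y + 6/I (z(Y, I) = (3 + 6/I) + (Y + I) = (3 + 6/I) + (I + Y) = 3 + I + Y + 6/I)
z(-231, N(-1, 13))/(-34924) = (3 - (-1 + 13 - 1*(-1)) - 231 + 6/((-(-1 + 13 - 1*(-1)))))/(-34924) = (3 - (-1 + 13 + 1) - 231 + 6/((-(-1 + 13 + 1))))*(-1/34924) = (3 - 1*13 - 231 + 6/((-1*13)))*(-1/34924) = (3 - 13 - 231 + 6/(-13))*(-1/34924) = (3 - 13 - 231 + 6*(-1/13))*(-1/34924) = (3 - 13 - 231 - 6/13)*(-1/34924) = -3139/13*(-1/34924) = 3139/454012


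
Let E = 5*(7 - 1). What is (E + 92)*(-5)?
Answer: -610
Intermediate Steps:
E = 30 (E = 5*6 = 30)
(E + 92)*(-5) = (30 + 92)*(-5) = 122*(-5) = -610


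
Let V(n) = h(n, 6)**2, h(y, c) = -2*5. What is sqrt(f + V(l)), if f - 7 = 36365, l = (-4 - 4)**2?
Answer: 2*sqrt(9118) ≈ 190.98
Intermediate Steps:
h(y, c) = -10
l = 64 (l = (-8)**2 = 64)
f = 36372 (f = 7 + 36365 = 36372)
V(n) = 100 (V(n) = (-10)**2 = 100)
sqrt(f + V(l)) = sqrt(36372 + 100) = sqrt(36472) = 2*sqrt(9118)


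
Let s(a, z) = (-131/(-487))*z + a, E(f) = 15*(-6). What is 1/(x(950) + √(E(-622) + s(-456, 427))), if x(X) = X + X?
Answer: 185060/351655993 - 7*I*√2086795/1758279965 ≈ 0.00052625 - 5.7511e-6*I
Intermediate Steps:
E(f) = -90
x(X) = 2*X
s(a, z) = a + 131*z/487 (s(a, z) = (-131*(-1/487))*z + a = 131*z/487 + a = a + 131*z/487)
1/(x(950) + √(E(-622) + s(-456, 427))) = 1/(2*950 + √(-90 + (-456 + (131/487)*427))) = 1/(1900 + √(-90 + (-456 + 55937/487))) = 1/(1900 + √(-90 - 166135/487)) = 1/(1900 + √(-209965/487)) = 1/(1900 + 7*I*√2086795/487)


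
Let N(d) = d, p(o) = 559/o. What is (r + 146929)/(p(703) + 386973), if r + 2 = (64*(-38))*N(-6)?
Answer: 113547857/272042578 ≈ 0.41739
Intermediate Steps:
r = 14590 (r = -2 + (64*(-38))*(-6) = -2 - 2432*(-6) = -2 + 14592 = 14590)
(r + 146929)/(p(703) + 386973) = (14590 + 146929)/(559/703 + 386973) = 161519/(559*(1/703) + 386973) = 161519/(559/703 + 386973) = 161519/(272042578/703) = 161519*(703/272042578) = 113547857/272042578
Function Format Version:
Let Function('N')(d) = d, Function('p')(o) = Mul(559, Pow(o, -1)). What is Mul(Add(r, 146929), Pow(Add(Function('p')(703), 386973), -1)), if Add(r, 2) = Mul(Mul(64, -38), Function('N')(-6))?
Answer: Rational(113547857, 272042578) ≈ 0.41739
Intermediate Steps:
r = 14590 (r = Add(-2, Mul(Mul(64, -38), -6)) = Add(-2, Mul(-2432, -6)) = Add(-2, 14592) = 14590)
Mul(Add(r, 146929), Pow(Add(Function('p')(703), 386973), -1)) = Mul(Add(14590, 146929), Pow(Add(Mul(559, Pow(703, -1)), 386973), -1)) = Mul(161519, Pow(Add(Mul(559, Rational(1, 703)), 386973), -1)) = Mul(161519, Pow(Add(Rational(559, 703), 386973), -1)) = Mul(161519, Pow(Rational(272042578, 703), -1)) = Mul(161519, Rational(703, 272042578)) = Rational(113547857, 272042578)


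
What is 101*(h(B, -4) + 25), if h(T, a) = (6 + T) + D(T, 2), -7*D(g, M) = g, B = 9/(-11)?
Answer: 235633/77 ≈ 3060.2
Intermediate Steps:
B = -9/11 (B = 9*(-1/11) = -9/11 ≈ -0.81818)
D(g, M) = -g/7
h(T, a) = 6 + 6*T/7 (h(T, a) = (6 + T) - T/7 = 6 + 6*T/7)
101*(h(B, -4) + 25) = 101*((6 + (6/7)*(-9/11)) + 25) = 101*((6 - 54/77) + 25) = 101*(408/77 + 25) = 101*(2333/77) = 235633/77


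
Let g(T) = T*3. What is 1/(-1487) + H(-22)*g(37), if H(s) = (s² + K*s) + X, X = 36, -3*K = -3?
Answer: 82198385/1487 ≈ 55278.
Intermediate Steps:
K = 1 (K = -⅓*(-3) = 1)
g(T) = 3*T
H(s) = 36 + s + s² (H(s) = (s² + 1*s) + 36 = (s² + s) + 36 = (s + s²) + 36 = 36 + s + s²)
1/(-1487) + H(-22)*g(37) = 1/(-1487) + (36 - 22 + (-22)²)*(3*37) = -1/1487 + (36 - 22 + 484)*111 = -1/1487 + 498*111 = -1/1487 + 55278 = 82198385/1487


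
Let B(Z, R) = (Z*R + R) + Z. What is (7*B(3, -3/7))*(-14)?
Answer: -126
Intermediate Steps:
B(Z, R) = R + Z + R*Z (B(Z, R) = (R*Z + R) + Z = (R + R*Z) + Z = R + Z + R*Z)
(7*B(3, -3/7))*(-14) = (7*(-3/7 + 3 - 3/7*3))*(-14) = (7*(-3/7 + 3 - 9/7))*(-14) = (7*(9/7))*(-14) = 9*(-14) = -126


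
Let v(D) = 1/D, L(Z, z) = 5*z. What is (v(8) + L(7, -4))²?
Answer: 25281/64 ≈ 395.02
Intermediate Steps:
(v(8) + L(7, -4))² = (1/8 + 5*(-4))² = (⅛ - 20)² = (-159/8)² = 25281/64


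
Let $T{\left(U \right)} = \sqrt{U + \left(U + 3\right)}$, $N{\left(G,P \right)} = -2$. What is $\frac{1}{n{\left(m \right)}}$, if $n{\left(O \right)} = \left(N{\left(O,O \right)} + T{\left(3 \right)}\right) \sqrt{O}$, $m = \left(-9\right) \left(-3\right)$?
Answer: $\frac{\sqrt{3}}{9} \approx 0.19245$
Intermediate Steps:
$m = 27$
$T{\left(U \right)} = \sqrt{3 + 2 U}$ ($T{\left(U \right)} = \sqrt{U + \left(3 + U\right)} = \sqrt{3 + 2 U}$)
$n{\left(O \right)} = \sqrt{O}$ ($n{\left(O \right)} = \left(-2 + \sqrt{3 + 2 \cdot 3}\right) \sqrt{O} = \left(-2 + \sqrt{3 + 6}\right) \sqrt{O} = \left(-2 + \sqrt{9}\right) \sqrt{O} = \left(-2 + 3\right) \sqrt{O} = 1 \sqrt{O} = \sqrt{O}$)
$\frac{1}{n{\left(m \right)}} = \frac{1}{\sqrt{27}} = \frac{1}{3 \sqrt{3}} = \frac{\sqrt{3}}{9}$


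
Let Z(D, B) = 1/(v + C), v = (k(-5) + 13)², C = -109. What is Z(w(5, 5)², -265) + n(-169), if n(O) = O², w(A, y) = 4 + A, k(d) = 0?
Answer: 1713661/60 ≈ 28561.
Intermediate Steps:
v = 169 (v = (0 + 13)² = 13² = 169)
Z(D, B) = 1/60 (Z(D, B) = 1/(169 - 109) = 1/60)
Z(w(5, 5)², -265) + n(-169) = 1/60 + (-169)² = 1/60 + 28561 = 1713661/60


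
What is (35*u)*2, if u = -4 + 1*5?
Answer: 70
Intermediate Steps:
u = 1 (u = -4 + 5 = 1)
(35*u)*2 = (35*1)*2 = 35*2 = 70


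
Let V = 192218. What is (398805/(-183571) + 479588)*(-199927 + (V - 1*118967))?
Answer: -11152308014579468/183571 ≈ -6.0752e+10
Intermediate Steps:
(398805/(-183571) + 479588)*(-199927 + (V - 1*118967)) = (398805/(-183571) + 479588)*(-199927 + (192218 - 1*118967)) = (398805*(-1/183571) + 479588)*(-199927 + (192218 - 118967)) = (-398805/183571 + 479588)*(-199927 + 73251) = (88038049943/183571)*(-126676) = -11152308014579468/183571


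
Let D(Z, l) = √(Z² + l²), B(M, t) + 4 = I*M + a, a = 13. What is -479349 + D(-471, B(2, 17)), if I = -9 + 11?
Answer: -479349 + 149*√10 ≈ -4.7888e+5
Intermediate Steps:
I = 2
B(M, t) = 9 + 2*M (B(M, t) = -4 + (2*M + 13) = -4 + (13 + 2*M) = 9 + 2*M)
-479349 + D(-471, B(2, 17)) = -479349 + √((-471)² + (9 + 2*2)²) = -479349 + √(221841 + (9 + 4)²) = -479349 + √(221841 + 13²) = -479349 + √(221841 + 169) = -479349 + √222010 = -479349 + 149*√10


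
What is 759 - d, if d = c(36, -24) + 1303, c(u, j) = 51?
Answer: -595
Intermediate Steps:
d = 1354 (d = 51 + 1303 = 1354)
759 - d = 759 - 1*1354 = 759 - 1354 = -595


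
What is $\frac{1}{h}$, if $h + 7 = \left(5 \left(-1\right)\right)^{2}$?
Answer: $\frac{1}{18} \approx 0.055556$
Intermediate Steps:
$h = 18$ ($h = -7 + \left(5 \left(-1\right)\right)^{2} = -7 + \left(-5\right)^{2} = -7 + 25 = 18$)
$\frac{1}{h} = \frac{1}{18}$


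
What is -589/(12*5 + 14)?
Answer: -589/74 ≈ -7.9595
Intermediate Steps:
-589/(12*5 + 14) = -589/(60 + 14) = -589/74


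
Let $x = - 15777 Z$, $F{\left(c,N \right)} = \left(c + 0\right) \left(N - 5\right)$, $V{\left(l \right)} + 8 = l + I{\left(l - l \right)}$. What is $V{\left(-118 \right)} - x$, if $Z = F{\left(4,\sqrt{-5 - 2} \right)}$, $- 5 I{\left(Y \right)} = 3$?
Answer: $- \frac{1578333}{5} + 63108 i \sqrt{7} \approx -3.1567 \cdot 10^{5} + 1.6697 \cdot 10^{5} i$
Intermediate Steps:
$I{\left(Y \right)} = - \frac{3}{5}$ ($I{\left(Y \right)} = \left(- \frac{1}{5}\right) 3 = - \frac{3}{5}$)
$V{\left(l \right)} = - \frac{43}{5} + l$ ($V{\left(l \right)} = -8 + \left(l - \frac{3}{5}\right) = -8 + \left(- \frac{3}{5} + l\right) = - \frac{43}{5} + l$)
$F{\left(c,N \right)} = c \left(-5 + N\right)$
$Z = -20 + 4 i \sqrt{7}$ ($Z = 4 \left(-5 + \sqrt{-5 - 2}\right) = 4 \left(-5 + \sqrt{-7}\right) = 4 \left(-5 + i \sqrt{7}\right) = -20 + 4 i \sqrt{7} \approx -20.0 + 10.583 i$)
$x = 315540 - 63108 i \sqrt{7}$ ($x = - 15777 \left(-20 + 4 i \sqrt{7}\right) = 315540 - 63108 i \sqrt{7} \approx 3.1554 \cdot 10^{5} - 1.6697 \cdot 10^{5} i$)
$V{\left(-118 \right)} - x = \left(- \frac{43}{5} - 118\right) - \left(315540 - 63108 i \sqrt{7}\right) = - \frac{633}{5} - \left(315540 - 63108 i \sqrt{7}\right) = - \frac{1578333}{5} + 63108 i \sqrt{7}$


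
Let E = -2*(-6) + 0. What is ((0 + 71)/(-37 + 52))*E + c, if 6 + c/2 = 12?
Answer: 344/5 ≈ 68.800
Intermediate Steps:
c = 12 (c = -12 + 2*12 = -12 + 24 = 12)
E = 12 (E = 12 + 0 = 12)
((0 + 71)/(-37 + 52))*E + c = ((0 + 71)/(-37 + 52))*12 + 12 = (71/15)*12 + 12 = 284/5 + 12 = 344/5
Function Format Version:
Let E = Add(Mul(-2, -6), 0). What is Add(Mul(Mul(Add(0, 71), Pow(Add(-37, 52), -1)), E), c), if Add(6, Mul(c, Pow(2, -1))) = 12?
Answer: Rational(344, 5) ≈ 68.800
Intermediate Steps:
c = 12 (c = Add(-12, Mul(2, 12)) = Add(-12, 24) = 12)
E = 12 (E = Add(12, 0) = 12)
Add(Mul(Mul(Add(0, 71), Pow(Add(-37, 52), -1)), E), c) = Add(Mul(Mul(Add(0, 71), Pow(Add(-37, 52), -1)), 12), 12) = Add(Mul(Mul(71, Pow(15, -1)), 12), 12) = Add(Mul(Mul(71, Rational(1, 15)), 12), 12) = Add(Mul(Rational(71, 15), 12), 12) = Add(Rational(284, 5), 12) = Rational(344, 5)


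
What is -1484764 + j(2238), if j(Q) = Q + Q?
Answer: -1480288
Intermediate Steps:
j(Q) = 2*Q
-1484764 + j(2238) = -1484764 + 2*2238 = -1484764 + 4476 = -1480288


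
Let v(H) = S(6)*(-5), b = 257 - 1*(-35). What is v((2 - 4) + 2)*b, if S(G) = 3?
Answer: -4380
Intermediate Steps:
b = 292 (b = 257 + 35 = 292)
v(H) = -15 (v(H) = 3*(-5) = -15)
v((2 - 4) + 2)*b = -15*292 = -4380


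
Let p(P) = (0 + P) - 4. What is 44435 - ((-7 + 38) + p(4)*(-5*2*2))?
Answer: 44404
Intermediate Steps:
p(P) = -4 + P (p(P) = P - 4 = -4 + P)
44435 - ((-7 + 38) + p(4)*(-5*2*2)) = 44435 - ((-7 + 38) + (-4 + 4)*(-5*2*2)) = 44435 - (31 + 0*(-10*2)) = 44435 - (31 + 0*(-20)) = 44435 - (31 + 0) = 44435 - 1*31 = 44435 - 31 = 44404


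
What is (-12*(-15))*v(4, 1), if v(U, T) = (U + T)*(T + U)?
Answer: 4500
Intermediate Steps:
v(U, T) = (T + U)**2 (v(U, T) = (T + U)*(T + U) = (T + U)**2)
(-12*(-15))*v(4, 1) = (-12*(-15))*(1 + 4)**2 = 180*5**2 = 180*25 = 4500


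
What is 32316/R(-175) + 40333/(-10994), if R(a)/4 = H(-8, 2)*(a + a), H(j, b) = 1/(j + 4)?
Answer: 170582777/1923950 ≈ 88.663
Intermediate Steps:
H(j, b) = 1/(4 + j)
R(a) = -2*a (R(a) = 4*((a + a)/(4 - 8)) = 4*((2*a)/(-4)) = 4*(-a/2) = -2*a)
32316/R(-175) + 40333/(-10994) = 32316/((-2*(-175))) + 40333/(-10994) = 32316/350 + 40333*(-1/10994) = 32316*(1/350) - 40333/10994 = 16158/175 - 40333/10994 = 170582777/1923950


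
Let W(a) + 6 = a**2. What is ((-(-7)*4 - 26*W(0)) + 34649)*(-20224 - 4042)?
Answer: -845257578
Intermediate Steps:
W(a) = -6 + a**2
((-(-7)*4 - 26*W(0)) + 34649)*(-20224 - 4042) = ((-(-7)*4 - 26*(-6 + 0**2)) + 34649)*(-20224 - 4042) = ((-7*(-4) - 26*(-6 + 0)) + 34649)*(-24266) = ((28 - 26*(-6)) + 34649)*(-24266) = ((28 + 156) + 34649)*(-24266) = (184 + 34649)*(-24266) = 34833*(-24266) = -845257578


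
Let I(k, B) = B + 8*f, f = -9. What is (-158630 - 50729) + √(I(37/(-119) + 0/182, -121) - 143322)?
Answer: -209359 + I*√143515 ≈ -2.0936e+5 + 378.83*I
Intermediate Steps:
I(k, B) = -72 + B (I(k, B) = B + 8*(-9) = B - 72 = -72 + B)
(-158630 - 50729) + √(I(37/(-119) + 0/182, -121) - 143322) = (-158630 - 50729) + √((-72 - 121) - 143322) = -209359 + √(-193 - 143322) = -209359 + √(-143515) = -209359 + I*√143515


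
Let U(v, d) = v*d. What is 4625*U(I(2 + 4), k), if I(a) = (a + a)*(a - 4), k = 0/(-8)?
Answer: 0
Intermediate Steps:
k = 0 (k = 0*(-⅛) = 0)
I(a) = 2*a*(-4 + a) (I(a) = (2*a)*(-4 + a) = 2*a*(-4 + a))
U(v, d) = d*v
4625*U(I(2 + 4), k) = 4625*(0*(2*(2 + 4)*(-4 + (2 + 4)))) = 4625*(0*(2*6*(-4 + 6))) = 4625*(0*(2*6*2)) = 4625*(0*24) = 4625*0 = 0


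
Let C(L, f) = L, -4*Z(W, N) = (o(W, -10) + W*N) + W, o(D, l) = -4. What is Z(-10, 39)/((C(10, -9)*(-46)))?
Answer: -101/460 ≈ -0.21957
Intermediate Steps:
Z(W, N) = 1 - W/4 - N*W/4 (Z(W, N) = -((-4 + W*N) + W)/4 = -((-4 + N*W) + W)/4 = -(-4 + W + N*W)/4 = 1 - W/4 - N*W/4)
Z(-10, 39)/((C(10, -9)*(-46))) = (1 - 1/4*(-10) - 1/4*39*(-10))/((10*(-46))) = (1 + 5/2 + 195/2)/(-460) = 101*(-1/460) = -101/460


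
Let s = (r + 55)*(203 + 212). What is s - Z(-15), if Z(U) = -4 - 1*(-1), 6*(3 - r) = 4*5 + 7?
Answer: 44411/2 ≈ 22206.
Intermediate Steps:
r = -3/2 (r = 3 - (4*5 + 7)/6 = 3 - (20 + 7)/6 = 3 - ⅙*27 = 3 - 9/2 = -3/2 ≈ -1.5000)
Z(U) = -3 (Z(U) = -4 + 1 = -3)
s = 44405/2 (s = (-3/2 + 55)*(203 + 212) = (107/2)*415 = 44405/2 ≈ 22203.)
s - Z(-15) = 44405/2 - 1*(-3) = 44405/2 + 3 = 44411/2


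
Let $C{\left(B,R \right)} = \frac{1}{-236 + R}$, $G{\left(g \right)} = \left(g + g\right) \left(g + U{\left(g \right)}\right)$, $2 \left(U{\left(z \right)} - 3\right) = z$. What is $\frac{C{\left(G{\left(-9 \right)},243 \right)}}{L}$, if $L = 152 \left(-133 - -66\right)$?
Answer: $- \frac{1}{71288} \approx -1.4028 \cdot 10^{-5}$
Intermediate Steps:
$U{\left(z \right)} = 3 + \frac{z}{2}$
$L = -10184$ ($L = 152 \left(-133 + 66\right) = 152 \left(-67\right) = -10184$)
$G{\left(g \right)} = 2 g \left(3 + \frac{3 g}{2}\right)$ ($G{\left(g \right)} = \left(g + g\right) \left(g + \left(3 + \frac{g}{2}\right)\right) = 2 g \left(3 + \frac{3 g}{2}\right)$)
$\frac{C{\left(G{\left(-9 \right)},243 \right)}}{L} = \frac{1}{\left(-236 + 243\right) \left(-10184\right)} = \frac{1}{7} \left(- \frac{1}{10184}\right) = - \frac{1}{71288}$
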